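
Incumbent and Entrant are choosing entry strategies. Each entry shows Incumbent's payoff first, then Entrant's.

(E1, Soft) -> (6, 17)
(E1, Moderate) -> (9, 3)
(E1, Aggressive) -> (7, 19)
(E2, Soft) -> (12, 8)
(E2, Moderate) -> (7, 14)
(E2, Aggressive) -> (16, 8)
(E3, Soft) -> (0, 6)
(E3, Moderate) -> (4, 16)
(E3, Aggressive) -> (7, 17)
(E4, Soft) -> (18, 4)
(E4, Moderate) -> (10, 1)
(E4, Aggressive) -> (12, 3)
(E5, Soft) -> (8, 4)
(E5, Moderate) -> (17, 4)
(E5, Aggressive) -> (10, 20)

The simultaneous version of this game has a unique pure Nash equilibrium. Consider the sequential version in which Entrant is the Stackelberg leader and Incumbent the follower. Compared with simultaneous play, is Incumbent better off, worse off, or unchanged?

Solve by backward induction (Entrant leads).
- Soft: Incumbent compares 6, 12, 0, 18, 8 and picks E4; Entrant would get 4.
- Moderate: Incumbent compares 9, 7, 4, 10, 17 and picks E5; Entrant would get 4.
- Aggressive: Incumbent compares 7, 16, 7, 12, 10 and picks E2; Entrant would get 8.
Among 4, 4, 8, the best is 8 at Aggressive. Subgame-perfect outcome: (E2, Aggressive) with payoffs (16, 8).
Now find the simultaneous Nash equilibrium.
Incumbent's best replies: Soft→E4; Moderate→E5; Aggressive→E2.
Entrant's best replies: E1→Aggressive; E2→Moderate; E3→Aggressive; E4→Soft; E5→Aggressive.
The unique mutual best reply is (E4, Soft), giving (18, 4).
Incumbent earns 16 sequentially versus 18 at the Nash outcome: worse off.

worse off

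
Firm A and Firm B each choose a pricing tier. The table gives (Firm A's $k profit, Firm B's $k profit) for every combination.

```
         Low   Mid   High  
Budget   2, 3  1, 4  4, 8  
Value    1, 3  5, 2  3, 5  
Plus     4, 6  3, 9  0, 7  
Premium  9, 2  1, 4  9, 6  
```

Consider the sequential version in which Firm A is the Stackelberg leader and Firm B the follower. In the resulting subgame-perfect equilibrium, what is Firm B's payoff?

Backward induction with Firm A moving first.
- Budget: BR = High, leader payoff 4.
- Value: BR = High, leader payoff 3.
- Plus: BR = Mid, leader payoff 3.
- Premium: BR = High, leader payoff 9.
Maximizing over 4, 3, 3, 9, Firm A chooses Premium. Subgame-perfect outcome: (Premium, High) with payoffs (9, 6).

6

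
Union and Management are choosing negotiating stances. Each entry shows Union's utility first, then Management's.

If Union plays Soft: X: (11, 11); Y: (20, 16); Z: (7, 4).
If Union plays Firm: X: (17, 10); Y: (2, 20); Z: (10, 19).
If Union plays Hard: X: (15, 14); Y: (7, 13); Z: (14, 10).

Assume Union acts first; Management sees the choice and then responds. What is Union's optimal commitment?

Soft

Management best-responds to each possible Union move:
- Soft → Management plays Y (best of 11, 16, 4); Union gets 20.
- Firm → Management plays Y (best of 10, 20, 19); Union gets 2.
- Hard → Management plays X (best of 14, 13, 10); Union gets 15.
Union's induced payoffs are 20, 2, 15, so Union commits to Soft. Subgame-perfect outcome: (Soft, Y) with payoffs (20, 16).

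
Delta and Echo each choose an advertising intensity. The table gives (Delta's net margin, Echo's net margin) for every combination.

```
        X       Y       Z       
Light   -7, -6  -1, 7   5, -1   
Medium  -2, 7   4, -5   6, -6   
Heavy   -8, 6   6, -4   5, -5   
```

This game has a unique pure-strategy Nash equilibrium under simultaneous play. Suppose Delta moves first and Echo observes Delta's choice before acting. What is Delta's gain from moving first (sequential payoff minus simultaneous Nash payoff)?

1

Solve by backward induction (Delta leads).
- Light: Echo compares -6, 7, -1 and picks Y; Delta would get -1.
- Medium: Echo compares 7, -5, -6 and picks X; Delta would get -2.
- Heavy: Echo compares 6, -4, -5 and picks X; Delta would get -8.
Among -1, -2, -8, the best is -1 at Light. Subgame-perfect outcome: (Light, Y) with payoffs (-1, 7).
For the simultaneous game, intersect best replies.
Delta's best replies: X→Medium; Y→Heavy; Z→Medium.
Echo's best replies: Light→Y; Medium→X; Heavy→X.
Only (Medium, X) has each player best-responding; Nash payoffs (-2, 7).
Delta's commitment gain: -1 − -2 = 1.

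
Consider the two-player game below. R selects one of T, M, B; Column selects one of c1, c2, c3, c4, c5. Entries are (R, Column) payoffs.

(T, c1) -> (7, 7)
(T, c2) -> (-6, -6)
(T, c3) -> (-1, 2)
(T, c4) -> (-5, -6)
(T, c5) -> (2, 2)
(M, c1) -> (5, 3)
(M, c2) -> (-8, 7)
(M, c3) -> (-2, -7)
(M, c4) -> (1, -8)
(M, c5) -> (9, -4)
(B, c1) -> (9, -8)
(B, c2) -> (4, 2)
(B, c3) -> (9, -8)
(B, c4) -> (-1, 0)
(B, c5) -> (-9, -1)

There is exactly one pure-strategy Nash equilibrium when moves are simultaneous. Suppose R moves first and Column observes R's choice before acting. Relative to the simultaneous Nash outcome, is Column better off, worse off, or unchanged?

better off

Work backward from Column's decision.
- T → Column plays c1 (best of 7, -6, 2, -6, 2); R gets 7.
- M → Column plays c2 (best of 3, 7, -7, -8, -4); R gets -8.
- B → Column plays c2 (best of -8, 2, -8, 0, -1); R gets 4.
Maximizing over 7, -8, 4, R chooses T. Subgame-perfect outcome: (T, c1) with payoffs (7, 7).
Now find the simultaneous Nash equilibrium.
R's best replies: c1→B; c2→B; c3→B; c4→M; c5→M.
Column's best replies: T→c1; M→c2; B→c2.
The unique mutual best reply is (B, c2), giving (4, 2).
Column earns 7 sequentially versus 2 at the Nash outcome: better off.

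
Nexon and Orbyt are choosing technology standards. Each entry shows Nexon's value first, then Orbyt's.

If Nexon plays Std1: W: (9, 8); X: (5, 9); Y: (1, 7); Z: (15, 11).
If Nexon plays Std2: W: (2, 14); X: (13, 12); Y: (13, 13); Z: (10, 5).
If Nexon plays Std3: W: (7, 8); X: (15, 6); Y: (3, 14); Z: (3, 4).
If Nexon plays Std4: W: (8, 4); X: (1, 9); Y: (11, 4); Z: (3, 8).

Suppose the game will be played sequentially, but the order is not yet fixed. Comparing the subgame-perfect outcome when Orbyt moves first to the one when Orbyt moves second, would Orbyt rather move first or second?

first

If Nexon leads: Orbyt's best replies are Std1→Z, Std2→W, Std3→Y, Std4→X; Nexon's induced payoffs 15, 2, 3, 1; outcome (Std1, Z), payoffs (15, 11).
If Orbyt leads: Nexon's best replies are W→Std1, X→Std3, Y→Std2, Z→Std1; Orbyt's induced payoffs 8, 6, 13, 11; outcome (Std2, Y), payoffs (13, 13).
Orbyt gets 13 moving first and 11 moving second, so Orbyt prefers to move first.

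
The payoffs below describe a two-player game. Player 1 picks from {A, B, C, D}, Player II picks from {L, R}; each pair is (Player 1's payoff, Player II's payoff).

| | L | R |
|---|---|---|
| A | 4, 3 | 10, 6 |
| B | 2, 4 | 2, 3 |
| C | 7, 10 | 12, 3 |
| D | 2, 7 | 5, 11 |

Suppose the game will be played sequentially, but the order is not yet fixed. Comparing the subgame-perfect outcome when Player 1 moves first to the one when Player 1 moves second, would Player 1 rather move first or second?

first

If Player 1 leads: Player II's best replies are A→R, B→L, C→L, D→R; Player 1's induced payoffs 10, 2, 7, 5; outcome (A, R), payoffs (10, 6).
If Player II leads: Player 1's best replies are L→C, R→C; Player II's induced payoffs 10, 3; outcome (C, L), payoffs (7, 10).
Player 1 gets 10 moving first and 7 moving second, so Player 1 prefers to move first.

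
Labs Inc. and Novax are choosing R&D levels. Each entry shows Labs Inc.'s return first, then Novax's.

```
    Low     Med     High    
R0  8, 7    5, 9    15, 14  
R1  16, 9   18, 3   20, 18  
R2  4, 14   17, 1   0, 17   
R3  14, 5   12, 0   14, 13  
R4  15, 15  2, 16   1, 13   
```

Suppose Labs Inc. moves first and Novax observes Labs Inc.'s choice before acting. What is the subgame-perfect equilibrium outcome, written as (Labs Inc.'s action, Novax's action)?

Backward induction with Labs Inc. moving first.
- R0: Novax compares 7, 9, 14 and picks High; Labs Inc. would get 15.
- R1: Novax compares 9, 3, 18 and picks High; Labs Inc. would get 20.
- R2: Novax compares 14, 1, 17 and picks High; Labs Inc. would get 0.
- R3: Novax compares 5, 0, 13 and picks High; Labs Inc. would get 14.
- R4: Novax compares 15, 16, 13 and picks Med; Labs Inc. would get 2.
Maximizing over 15, 20, 0, 14, 2, Labs Inc. chooses R1. Subgame-perfect outcome: (R1, High) with payoffs (20, 18).

(R1, High)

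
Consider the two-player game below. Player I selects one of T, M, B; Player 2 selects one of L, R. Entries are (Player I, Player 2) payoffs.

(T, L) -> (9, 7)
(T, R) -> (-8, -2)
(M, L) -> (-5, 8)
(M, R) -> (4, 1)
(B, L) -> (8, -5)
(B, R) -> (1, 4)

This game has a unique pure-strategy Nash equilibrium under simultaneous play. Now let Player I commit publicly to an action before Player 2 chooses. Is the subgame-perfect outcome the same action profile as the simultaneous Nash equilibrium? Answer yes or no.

yes

Backward induction with Player I moving first.
- T → Player 2 plays L (best of 7, -2); Player I gets 9.
- M → Player 2 plays L (best of 8, 1); Player I gets -5.
- B → Player 2 plays R (best of -5, 4); Player I gets 1.
Player I's induced payoffs are 9, -5, 1, so Player I commits to T. Subgame-perfect outcome: (T, L) with payoffs (9, 7).
Under simultaneous play:
Player I's best replies: L→T; R→M.
Player 2's best replies: T→L; M→L; B→R.
Only (T, L) has each player best-responding; Nash payoffs (9, 7).
Sequential outcome (T, L) coincides with the Nash profile (T, L).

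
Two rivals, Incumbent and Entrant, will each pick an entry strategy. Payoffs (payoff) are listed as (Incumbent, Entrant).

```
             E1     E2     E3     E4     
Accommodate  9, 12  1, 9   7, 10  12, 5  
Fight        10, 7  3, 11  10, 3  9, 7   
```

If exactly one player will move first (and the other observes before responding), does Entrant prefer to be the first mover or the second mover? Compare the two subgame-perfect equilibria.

second

If Incumbent leads: Entrant's best replies are Accommodate→E1, Fight→E2; Incumbent's induced payoffs 9, 3; outcome (Accommodate, E1), payoffs (9, 12).
If Entrant leads: Incumbent's best replies are E1→Fight, E2→Fight, E3→Fight, E4→Accommodate; Entrant's induced payoffs 7, 11, 3, 5; outcome (Fight, E2), payoffs (3, 11).
Entrant gets 11 moving first and 12 moving second, so Entrant prefers to move second.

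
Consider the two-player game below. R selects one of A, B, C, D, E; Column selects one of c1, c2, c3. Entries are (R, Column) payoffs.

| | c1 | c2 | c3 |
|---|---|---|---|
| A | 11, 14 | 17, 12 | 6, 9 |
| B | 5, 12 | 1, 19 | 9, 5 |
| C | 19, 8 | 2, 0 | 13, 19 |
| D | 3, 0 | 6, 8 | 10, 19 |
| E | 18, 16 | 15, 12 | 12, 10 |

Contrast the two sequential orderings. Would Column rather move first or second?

If R leads: Column's best replies are A→c1, B→c2, C→c3, D→c3, E→c1; R's induced payoffs 11, 1, 13, 10, 18; outcome (E, c1), payoffs (18, 16).
If Column leads: R's best replies are c1→C, c2→A, c3→C; Column's induced payoffs 8, 12, 19; outcome (C, c3), payoffs (13, 19).
Column gets 19 moving first and 16 moving second, so Column prefers to move first.

first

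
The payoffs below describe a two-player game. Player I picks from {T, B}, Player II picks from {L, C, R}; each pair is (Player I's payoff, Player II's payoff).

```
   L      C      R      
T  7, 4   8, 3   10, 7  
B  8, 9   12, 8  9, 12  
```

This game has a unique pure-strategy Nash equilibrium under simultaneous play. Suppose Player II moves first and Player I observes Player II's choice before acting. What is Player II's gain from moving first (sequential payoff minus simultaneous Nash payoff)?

2

Solve by backward induction (Player II leads).
- L: BR = B, leader payoff 9.
- C: BR = B, leader payoff 8.
- R: BR = T, leader payoff 7.
Maximizing over 9, 8, 7, Player II chooses L. Subgame-perfect outcome: (B, L) with payoffs (8, 9).
Under simultaneous play:
Player I's best replies: L→B; C→B; R→T.
Player II's best replies: T→R; B→R.
The unique mutual best reply is (T, R), giving (10, 7).
Player II's commitment gain: 9 − 7 = 2.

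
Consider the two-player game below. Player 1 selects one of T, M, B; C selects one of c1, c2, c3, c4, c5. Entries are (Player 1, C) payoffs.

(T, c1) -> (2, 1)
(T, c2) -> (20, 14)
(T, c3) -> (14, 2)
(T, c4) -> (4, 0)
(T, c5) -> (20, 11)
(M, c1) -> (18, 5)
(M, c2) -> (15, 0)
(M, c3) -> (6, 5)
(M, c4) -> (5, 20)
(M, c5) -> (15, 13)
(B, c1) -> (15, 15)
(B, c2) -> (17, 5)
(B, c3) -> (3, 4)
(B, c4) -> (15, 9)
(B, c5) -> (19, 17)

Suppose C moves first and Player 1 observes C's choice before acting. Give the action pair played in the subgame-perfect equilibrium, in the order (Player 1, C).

Solve by backward induction (C leads).
- c1: BR = M, leader payoff 5.
- c2: BR = T, leader payoff 14.
- c3: BR = T, leader payoff 2.
- c4: BR = B, leader payoff 9.
- c5: BR = T, leader payoff 11.
Among 5, 14, 2, 9, 11, the best is 14 at c2. Subgame-perfect outcome: (T, c2) with payoffs (20, 14).

(T, c2)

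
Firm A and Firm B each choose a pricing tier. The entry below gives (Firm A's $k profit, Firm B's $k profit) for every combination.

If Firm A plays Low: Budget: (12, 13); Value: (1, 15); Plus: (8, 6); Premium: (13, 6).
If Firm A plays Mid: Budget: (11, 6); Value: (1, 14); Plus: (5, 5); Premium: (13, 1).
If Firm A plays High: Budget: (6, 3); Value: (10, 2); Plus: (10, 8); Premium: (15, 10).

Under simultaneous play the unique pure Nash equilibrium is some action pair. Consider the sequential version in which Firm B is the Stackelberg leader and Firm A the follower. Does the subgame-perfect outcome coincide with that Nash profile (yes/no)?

Backward induction with Firm B moving first.
- Budget → Firm A plays Low (best of 12, 11, 6); Firm B gets 13.
- Value → Firm A plays High (best of 1, 1, 10); Firm B gets 2.
- Plus → Firm A plays High (best of 8, 5, 10); Firm B gets 8.
- Premium → Firm A plays High (best of 13, 13, 15); Firm B gets 10.
Firm B's induced payoffs are 13, 2, 8, 10, so Firm B commits to Budget. Subgame-perfect outcome: (Low, Budget) with payoffs (12, 13).
Now find the simultaneous Nash equilibrium.
Firm A's best replies: Budget→Low; Value→High; Plus→High; Premium→High.
Firm B's best replies: Low→Value; Mid→Value; High→Premium.
Only (High, Premium) has each player best-responding; Nash payoffs (15, 10).
Sequential outcome (Low, Budget) differs from the Nash profile (High, Premium).

no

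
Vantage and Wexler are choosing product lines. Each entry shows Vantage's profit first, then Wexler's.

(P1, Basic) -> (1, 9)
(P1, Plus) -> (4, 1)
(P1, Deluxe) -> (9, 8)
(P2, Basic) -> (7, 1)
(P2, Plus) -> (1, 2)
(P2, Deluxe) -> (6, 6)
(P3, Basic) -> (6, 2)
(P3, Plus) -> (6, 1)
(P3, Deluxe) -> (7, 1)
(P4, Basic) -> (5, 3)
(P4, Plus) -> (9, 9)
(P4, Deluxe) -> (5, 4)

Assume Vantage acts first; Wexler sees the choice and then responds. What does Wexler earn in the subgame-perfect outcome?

Solve by backward induction (Vantage leads).
- P1 → Wexler plays Basic (best of 9, 1, 8); Vantage gets 1.
- P2 → Wexler plays Deluxe (best of 1, 2, 6); Vantage gets 6.
- P3 → Wexler plays Basic (best of 2, 1, 1); Vantage gets 6.
- P4 → Wexler plays Plus (best of 3, 9, 4); Vantage gets 9.
Vantage's induced payoffs are 1, 6, 6, 9, so Vantage commits to P4. Subgame-perfect outcome: (P4, Plus) with payoffs (9, 9).

9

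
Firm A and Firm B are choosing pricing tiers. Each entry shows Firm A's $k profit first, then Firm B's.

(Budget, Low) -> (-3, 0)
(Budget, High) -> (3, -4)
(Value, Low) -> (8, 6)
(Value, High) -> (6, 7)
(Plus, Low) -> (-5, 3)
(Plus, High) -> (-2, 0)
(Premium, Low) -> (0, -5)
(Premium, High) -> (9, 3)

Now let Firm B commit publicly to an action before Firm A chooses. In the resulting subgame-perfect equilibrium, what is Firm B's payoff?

6

Backward induction with Firm B moving first.
- Low: BR = Value, leader payoff 6.
- High: BR = Premium, leader payoff 3.
Firm B's induced payoffs are 6, 3, so Firm B commits to Low. Subgame-perfect outcome: (Value, Low) with payoffs (8, 6).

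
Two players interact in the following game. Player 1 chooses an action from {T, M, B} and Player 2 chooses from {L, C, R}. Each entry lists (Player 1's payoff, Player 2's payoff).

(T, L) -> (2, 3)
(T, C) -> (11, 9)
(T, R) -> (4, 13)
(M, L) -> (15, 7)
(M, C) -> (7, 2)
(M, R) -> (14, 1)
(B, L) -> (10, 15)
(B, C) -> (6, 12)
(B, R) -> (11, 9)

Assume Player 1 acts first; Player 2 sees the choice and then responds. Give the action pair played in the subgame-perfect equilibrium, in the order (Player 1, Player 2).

Backward induction with Player 1 moving first.
- T: Player 2 compares 3, 9, 13 and picks R; Player 1 would get 4.
- M: Player 2 compares 7, 2, 1 and picks L; Player 1 would get 15.
- B: Player 2 compares 15, 12, 9 and picks L; Player 1 would get 10.
Maximizing over 4, 15, 10, Player 1 chooses M. Subgame-perfect outcome: (M, L) with payoffs (15, 7).

(M, L)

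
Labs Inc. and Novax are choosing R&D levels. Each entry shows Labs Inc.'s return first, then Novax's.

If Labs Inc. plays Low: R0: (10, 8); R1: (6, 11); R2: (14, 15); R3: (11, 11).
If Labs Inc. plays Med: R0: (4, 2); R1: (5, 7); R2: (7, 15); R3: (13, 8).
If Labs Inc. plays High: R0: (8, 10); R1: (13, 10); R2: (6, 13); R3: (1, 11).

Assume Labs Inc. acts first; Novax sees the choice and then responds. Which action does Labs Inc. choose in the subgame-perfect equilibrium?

Solve by backward induction (Labs Inc. leads).
- Low: Novax compares 8, 11, 15, 11 and picks R2; Labs Inc. would get 14.
- Med: Novax compares 2, 7, 15, 8 and picks R2; Labs Inc. would get 7.
- High: Novax compares 10, 10, 13, 11 and picks R2; Labs Inc. would get 6.
Maximizing over 14, 7, 6, Labs Inc. chooses Low. Subgame-perfect outcome: (Low, R2) with payoffs (14, 15).

Low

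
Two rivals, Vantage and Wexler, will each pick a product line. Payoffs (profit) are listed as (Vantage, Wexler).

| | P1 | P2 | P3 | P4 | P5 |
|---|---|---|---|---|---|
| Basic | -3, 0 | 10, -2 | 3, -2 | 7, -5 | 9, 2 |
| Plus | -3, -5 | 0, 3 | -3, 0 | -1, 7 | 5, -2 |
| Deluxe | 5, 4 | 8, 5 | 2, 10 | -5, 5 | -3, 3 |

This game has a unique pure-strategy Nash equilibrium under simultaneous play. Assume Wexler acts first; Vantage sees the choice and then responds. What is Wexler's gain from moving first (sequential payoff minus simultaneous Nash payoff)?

Vantage best-responds to each possible Wexler move:
- P1 → Vantage plays Deluxe (best of -3, -3, 5); Wexler gets 4.
- P2 → Vantage plays Basic (best of 10, 0, 8); Wexler gets -2.
- P3 → Vantage plays Basic (best of 3, -3, 2); Wexler gets -2.
- P4 → Vantage plays Basic (best of 7, -1, -5); Wexler gets -5.
- P5 → Vantage plays Basic (best of 9, 5, -3); Wexler gets 2.
Among 4, -2, -2, -5, 2, the best is 4 at P1. Subgame-perfect outcome: (Deluxe, P1) with payoffs (5, 4).
For the simultaneous game, intersect best replies.
Vantage's best replies: P1→Deluxe; P2→Basic; P3→Basic; P4→Basic; P5→Basic.
Wexler's best replies: Basic→P5; Plus→P4; Deluxe→P3.
Only (Basic, P5) has each player best-responding; Nash payoffs (9, 2).
Wexler's commitment gain: 4 − 2 = 2.

2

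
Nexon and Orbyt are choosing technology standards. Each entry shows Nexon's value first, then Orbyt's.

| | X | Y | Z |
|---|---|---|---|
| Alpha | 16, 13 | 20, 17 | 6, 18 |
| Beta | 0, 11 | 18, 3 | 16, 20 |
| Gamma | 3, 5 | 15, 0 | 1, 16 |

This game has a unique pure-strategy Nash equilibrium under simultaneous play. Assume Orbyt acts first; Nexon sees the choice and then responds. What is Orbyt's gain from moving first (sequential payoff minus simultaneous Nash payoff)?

0

Backward induction with Orbyt moving first.
- X: Nexon compares 16, 0, 3 and picks Alpha; Orbyt would get 13.
- Y: Nexon compares 20, 18, 15 and picks Alpha; Orbyt would get 17.
- Z: Nexon compares 6, 16, 1 and picks Beta; Orbyt would get 20.
Orbyt's induced payoffs are 13, 17, 20, so Orbyt commits to Z. Subgame-perfect outcome: (Beta, Z) with payoffs (16, 20).
For the simultaneous game, intersect best replies.
Nexon's best replies: X→Alpha; Y→Alpha; Z→Beta.
Orbyt's best replies: Alpha→Z; Beta→Z; Gamma→Z.
The unique mutual best reply is (Beta, Z), giving (16, 20).
Orbyt's commitment gain: 20 − 20 = 0.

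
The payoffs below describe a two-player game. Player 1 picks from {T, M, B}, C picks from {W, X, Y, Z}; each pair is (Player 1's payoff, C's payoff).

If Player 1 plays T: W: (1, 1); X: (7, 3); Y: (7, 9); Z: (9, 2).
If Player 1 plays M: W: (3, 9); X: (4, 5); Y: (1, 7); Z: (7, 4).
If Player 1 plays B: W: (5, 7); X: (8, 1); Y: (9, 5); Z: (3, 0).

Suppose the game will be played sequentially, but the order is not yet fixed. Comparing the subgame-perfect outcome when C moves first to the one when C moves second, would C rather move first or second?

second

If Player 1 leads: C's best replies are T→Y, M→W, B→W; Player 1's induced payoffs 7, 3, 5; outcome (T, Y), payoffs (7, 9).
If C leads: Player 1's best replies are W→B, X→B, Y→B, Z→T; C's induced payoffs 7, 1, 5, 2; outcome (B, W), payoffs (5, 7).
C gets 7 moving first and 9 moving second, so C prefers to move second.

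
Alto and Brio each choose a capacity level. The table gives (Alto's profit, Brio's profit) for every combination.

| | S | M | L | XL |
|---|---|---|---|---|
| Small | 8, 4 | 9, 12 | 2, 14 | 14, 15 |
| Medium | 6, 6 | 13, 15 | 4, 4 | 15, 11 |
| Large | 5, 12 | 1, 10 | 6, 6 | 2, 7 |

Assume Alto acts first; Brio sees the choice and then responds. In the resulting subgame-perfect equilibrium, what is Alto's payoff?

14

Solve by backward induction (Alto leads).
- Small → Brio plays XL (best of 4, 12, 14, 15); Alto gets 14.
- Medium → Brio plays M (best of 6, 15, 4, 11); Alto gets 13.
- Large → Brio plays S (best of 12, 10, 6, 7); Alto gets 5.
Among 14, 13, 5, the best is 14 at Small. Subgame-perfect outcome: (Small, XL) with payoffs (14, 15).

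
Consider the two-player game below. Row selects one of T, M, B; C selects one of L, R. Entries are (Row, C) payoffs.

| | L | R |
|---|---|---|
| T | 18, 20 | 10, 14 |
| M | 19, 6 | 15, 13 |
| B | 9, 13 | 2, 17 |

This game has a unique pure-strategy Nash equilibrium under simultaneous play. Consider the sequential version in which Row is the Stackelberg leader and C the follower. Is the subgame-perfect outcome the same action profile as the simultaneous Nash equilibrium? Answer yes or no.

no

Solve by backward induction (Row leads).
- T → C plays L (best of 20, 14); Row gets 18.
- M → C plays R (best of 6, 13); Row gets 15.
- B → C plays R (best of 13, 17); Row gets 2.
Maximizing over 18, 15, 2, Row chooses T. Subgame-perfect outcome: (T, L) with payoffs (18, 20).
Now find the simultaneous Nash equilibrium.
Row's best replies: L→M; R→M.
C's best replies: T→L; M→R; B→R.
Only (M, R) has each player best-responding; Nash payoffs (15, 13).
Sequential outcome (T, L) differs from the Nash profile (M, R).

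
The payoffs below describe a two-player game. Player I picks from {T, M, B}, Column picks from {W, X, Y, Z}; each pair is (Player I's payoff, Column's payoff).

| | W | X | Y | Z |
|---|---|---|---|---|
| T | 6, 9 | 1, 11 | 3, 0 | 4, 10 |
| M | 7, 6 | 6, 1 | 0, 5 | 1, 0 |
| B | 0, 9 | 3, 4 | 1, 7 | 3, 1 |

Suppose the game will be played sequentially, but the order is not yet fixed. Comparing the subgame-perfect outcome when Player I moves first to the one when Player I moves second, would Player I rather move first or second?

If Player I leads: Column's best replies are T→X, M→W, B→W; Player I's induced payoffs 1, 7, 0; outcome (M, W), payoffs (7, 6).
If Column leads: Player I's best replies are W→M, X→M, Y→T, Z→T; Column's induced payoffs 6, 1, 0, 10; outcome (T, Z), payoffs (4, 10).
Player I gets 7 moving first and 4 moving second, so Player I prefers to move first.

first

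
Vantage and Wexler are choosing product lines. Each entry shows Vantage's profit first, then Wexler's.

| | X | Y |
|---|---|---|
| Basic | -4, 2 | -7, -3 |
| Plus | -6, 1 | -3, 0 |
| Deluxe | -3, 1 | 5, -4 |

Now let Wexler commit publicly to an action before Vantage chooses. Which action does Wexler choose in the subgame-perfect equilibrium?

X

Work backward from Vantage's decision.
- X: BR = Deluxe, leader payoff 1.
- Y: BR = Deluxe, leader payoff -4.
Maximizing over 1, -4, Wexler chooses X. Subgame-perfect outcome: (Deluxe, X) with payoffs (-3, 1).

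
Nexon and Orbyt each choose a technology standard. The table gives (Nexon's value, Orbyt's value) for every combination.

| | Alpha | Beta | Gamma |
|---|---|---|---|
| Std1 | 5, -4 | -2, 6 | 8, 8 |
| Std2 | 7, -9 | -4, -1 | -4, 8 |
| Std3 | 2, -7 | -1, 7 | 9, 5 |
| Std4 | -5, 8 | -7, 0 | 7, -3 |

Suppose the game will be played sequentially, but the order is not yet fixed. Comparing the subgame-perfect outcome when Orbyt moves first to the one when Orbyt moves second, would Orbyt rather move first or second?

If Nexon leads: Orbyt's best replies are Std1→Gamma, Std2→Gamma, Std3→Beta, Std4→Alpha; Nexon's induced payoffs 8, -4, -1, -5; outcome (Std1, Gamma), payoffs (8, 8).
If Orbyt leads: Nexon's best replies are Alpha→Std2, Beta→Std3, Gamma→Std3; Orbyt's induced payoffs -9, 7, 5; outcome (Std3, Beta), payoffs (-1, 7).
Orbyt gets 7 moving first and 8 moving second, so Orbyt prefers to move second.

second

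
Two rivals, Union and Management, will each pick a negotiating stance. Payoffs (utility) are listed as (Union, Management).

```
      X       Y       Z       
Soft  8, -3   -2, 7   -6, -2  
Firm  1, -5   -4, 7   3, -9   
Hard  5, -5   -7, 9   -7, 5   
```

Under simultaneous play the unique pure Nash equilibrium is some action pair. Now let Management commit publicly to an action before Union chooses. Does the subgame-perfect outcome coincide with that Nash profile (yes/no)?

yes

Work backward from Union's decision.
- X: Union compares 8, 1, 5 and picks Soft; Management would get -3.
- Y: Union compares -2, -4, -7 and picks Soft; Management would get 7.
- Z: Union compares -6, 3, -7 and picks Firm; Management would get -9.
Management's induced payoffs are -3, 7, -9, so Management commits to Y. Subgame-perfect outcome: (Soft, Y) with payoffs (-2, 7).
Now find the simultaneous Nash equilibrium.
Union's best replies: X→Soft; Y→Soft; Z→Firm.
Management's best replies: Soft→Y; Firm→Y; Hard→Y.
The unique mutual best reply is (Soft, Y), giving (-2, 7).
Sequential outcome (Soft, Y) coincides with the Nash profile (Soft, Y).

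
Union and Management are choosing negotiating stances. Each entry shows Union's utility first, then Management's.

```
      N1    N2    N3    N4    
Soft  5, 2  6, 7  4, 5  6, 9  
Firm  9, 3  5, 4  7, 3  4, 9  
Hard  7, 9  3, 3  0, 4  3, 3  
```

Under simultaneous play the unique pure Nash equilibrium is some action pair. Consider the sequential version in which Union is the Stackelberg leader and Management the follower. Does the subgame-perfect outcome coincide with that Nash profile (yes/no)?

no

Solve by backward induction (Union leads).
- Soft → Management plays N4 (best of 2, 7, 5, 9); Union gets 6.
- Firm → Management plays N4 (best of 3, 4, 3, 9); Union gets 4.
- Hard → Management plays N1 (best of 9, 3, 4, 3); Union gets 7.
Maximizing over 6, 4, 7, Union chooses Hard. Subgame-perfect outcome: (Hard, N1) with payoffs (7, 9).
Under simultaneous play:
Union's best replies: N1→Firm; N2→Soft; N3→Firm; N4→Soft.
Management's best replies: Soft→N4; Firm→N4; Hard→N1.
The unique mutual best reply is (Soft, N4), giving (6, 9).
Sequential outcome (Hard, N1) differs from the Nash profile (Soft, N4).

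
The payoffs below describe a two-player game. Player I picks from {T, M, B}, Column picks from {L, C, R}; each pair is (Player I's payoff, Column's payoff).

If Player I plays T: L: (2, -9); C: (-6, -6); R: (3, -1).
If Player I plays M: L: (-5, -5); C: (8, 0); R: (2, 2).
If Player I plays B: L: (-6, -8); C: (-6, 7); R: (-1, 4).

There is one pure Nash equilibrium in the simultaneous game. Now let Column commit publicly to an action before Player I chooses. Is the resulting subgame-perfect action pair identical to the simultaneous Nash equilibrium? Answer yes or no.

Player I best-responds to each possible Column move:
- L: BR = T, leader payoff -9.
- C: BR = M, leader payoff 0.
- R: BR = T, leader payoff -1.
Among -9, 0, -1, the best is 0 at C. Subgame-perfect outcome: (M, C) with payoffs (8, 0).
Now find the simultaneous Nash equilibrium.
Player I's best replies: L→T; C→M; R→T.
Column's best replies: T→R; M→R; B→C.
Only (T, R) has each player best-responding; Nash payoffs (3, -1).
Sequential outcome (M, C) differs from the Nash profile (T, R).

no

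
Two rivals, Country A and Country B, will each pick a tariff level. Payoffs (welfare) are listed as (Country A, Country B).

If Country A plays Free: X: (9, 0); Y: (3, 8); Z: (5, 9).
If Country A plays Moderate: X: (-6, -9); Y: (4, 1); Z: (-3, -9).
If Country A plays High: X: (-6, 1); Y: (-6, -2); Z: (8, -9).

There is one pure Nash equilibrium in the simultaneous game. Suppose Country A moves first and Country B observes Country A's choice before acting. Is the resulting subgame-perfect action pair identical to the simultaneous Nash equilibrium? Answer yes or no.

Work backward from Country B's decision.
- Free: Country B compares 0, 8, 9 and picks Z; Country A would get 5.
- Moderate: Country B compares -9, 1, -9 and picks Y; Country A would get 4.
- High: Country B compares 1, -2, -9 and picks X; Country A would get -6.
Among 5, 4, -6, the best is 5 at Free. Subgame-perfect outcome: (Free, Z) with payoffs (5, 9).
Now find the simultaneous Nash equilibrium.
Country A's best replies: X→Free; Y→Moderate; Z→High.
Country B's best replies: Free→Z; Moderate→Y; High→X.
The unique mutual best reply is (Moderate, Y), giving (4, 1).
Sequential outcome (Free, Z) differs from the Nash profile (Moderate, Y).

no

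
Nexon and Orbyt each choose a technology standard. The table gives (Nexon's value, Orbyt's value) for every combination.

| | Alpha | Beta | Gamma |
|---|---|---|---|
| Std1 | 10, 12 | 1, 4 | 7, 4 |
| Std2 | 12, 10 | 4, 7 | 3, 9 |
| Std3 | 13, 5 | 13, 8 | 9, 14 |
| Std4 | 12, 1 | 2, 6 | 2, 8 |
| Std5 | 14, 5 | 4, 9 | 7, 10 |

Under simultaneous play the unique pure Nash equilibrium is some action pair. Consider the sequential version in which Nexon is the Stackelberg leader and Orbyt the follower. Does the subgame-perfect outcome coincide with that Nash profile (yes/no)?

no

Backward induction with Nexon moving first.
- Std1: Orbyt compares 12, 4, 4 and picks Alpha; Nexon would get 10.
- Std2: Orbyt compares 10, 7, 9 and picks Alpha; Nexon would get 12.
- Std3: Orbyt compares 5, 8, 14 and picks Gamma; Nexon would get 9.
- Std4: Orbyt compares 1, 6, 8 and picks Gamma; Nexon would get 2.
- Std5: Orbyt compares 5, 9, 10 and picks Gamma; Nexon would get 7.
Among 10, 12, 9, 2, 7, the best is 12 at Std2. Subgame-perfect outcome: (Std2, Alpha) with payoffs (12, 10).
Under simultaneous play:
Nexon's best replies: Alpha→Std5; Beta→Std3; Gamma→Std3.
Orbyt's best replies: Std1→Alpha; Std2→Alpha; Std3→Gamma; Std4→Gamma; Std5→Gamma.
Only (Std3, Gamma) has each player best-responding; Nash payoffs (9, 14).
Sequential outcome (Std2, Alpha) differs from the Nash profile (Std3, Gamma).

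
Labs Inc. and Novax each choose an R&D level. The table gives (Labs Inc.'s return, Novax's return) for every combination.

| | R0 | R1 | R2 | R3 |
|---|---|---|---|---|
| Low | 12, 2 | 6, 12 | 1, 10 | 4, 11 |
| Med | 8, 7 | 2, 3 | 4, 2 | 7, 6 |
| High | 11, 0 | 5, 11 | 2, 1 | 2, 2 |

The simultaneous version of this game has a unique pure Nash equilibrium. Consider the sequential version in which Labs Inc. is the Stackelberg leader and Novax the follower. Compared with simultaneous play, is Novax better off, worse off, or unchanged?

worse off

Solve by backward induction (Labs Inc. leads).
- Low: Novax compares 2, 12, 10, 11 and picks R1; Labs Inc. would get 6.
- Med: Novax compares 7, 3, 2, 6 and picks R0; Labs Inc. would get 8.
- High: Novax compares 0, 11, 1, 2 and picks R1; Labs Inc. would get 5.
Among 6, 8, 5, the best is 8 at Med. Subgame-perfect outcome: (Med, R0) with payoffs (8, 7).
Under simultaneous play:
Labs Inc.'s best replies: R0→Low; R1→Low; R2→Med; R3→Med.
Novax's best replies: Low→R1; Med→R0; High→R1.
The unique mutual best reply is (Low, R1), giving (6, 12).
Novax earns 7 sequentially versus 12 at the Nash outcome: worse off.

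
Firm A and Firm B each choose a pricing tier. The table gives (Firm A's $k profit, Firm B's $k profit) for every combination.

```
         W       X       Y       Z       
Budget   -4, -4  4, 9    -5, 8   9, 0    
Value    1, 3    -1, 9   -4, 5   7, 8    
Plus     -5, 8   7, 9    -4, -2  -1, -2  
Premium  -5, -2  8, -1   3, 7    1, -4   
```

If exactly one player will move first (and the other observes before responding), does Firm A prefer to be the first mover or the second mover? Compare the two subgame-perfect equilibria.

If Firm A leads: Firm B's best replies are Budget→X, Value→X, Plus→X, Premium→Y; Firm A's induced payoffs 4, -1, 7, 3; outcome (Plus, X), payoffs (7, 9).
If Firm B leads: Firm A's best replies are W→Value, X→Premium, Y→Premium, Z→Budget; Firm B's induced payoffs 3, -1, 7, 0; outcome (Premium, Y), payoffs (3, 7).
Firm A gets 7 moving first and 3 moving second, so Firm A prefers to move first.

first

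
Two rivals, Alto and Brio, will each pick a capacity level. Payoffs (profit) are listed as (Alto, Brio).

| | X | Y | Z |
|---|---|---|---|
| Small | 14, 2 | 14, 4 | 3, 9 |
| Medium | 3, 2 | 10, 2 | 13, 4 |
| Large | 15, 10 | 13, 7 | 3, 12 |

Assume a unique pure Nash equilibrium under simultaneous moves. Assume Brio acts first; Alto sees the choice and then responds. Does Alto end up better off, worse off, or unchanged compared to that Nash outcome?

better off

Alto best-responds to each possible Brio move:
- X: Alto compares 14, 3, 15 and picks Large; Brio would get 10.
- Y: Alto compares 14, 10, 13 and picks Small; Brio would get 4.
- Z: Alto compares 3, 13, 3 and picks Medium; Brio would get 4.
Brio's induced payoffs are 10, 4, 4, so Brio commits to X. Subgame-perfect outcome: (Large, X) with payoffs (15, 10).
Under simultaneous play:
Alto's best replies: X→Large; Y→Small; Z→Medium.
Brio's best replies: Small→Z; Medium→Z; Large→Z.
Only (Medium, Z) has each player best-responding; Nash payoffs (13, 4).
Alto earns 15 sequentially versus 13 at the Nash outcome: better off.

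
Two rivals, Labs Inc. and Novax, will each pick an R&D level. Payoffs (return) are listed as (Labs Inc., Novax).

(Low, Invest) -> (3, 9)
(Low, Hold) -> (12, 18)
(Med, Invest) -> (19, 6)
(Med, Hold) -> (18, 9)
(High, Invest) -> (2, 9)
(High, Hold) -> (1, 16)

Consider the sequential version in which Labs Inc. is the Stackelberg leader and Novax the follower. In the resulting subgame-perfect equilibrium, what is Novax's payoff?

Solve by backward induction (Labs Inc. leads).
- Low: BR = Hold, leader payoff 12.
- Med: BR = Hold, leader payoff 18.
- High: BR = Hold, leader payoff 1.
Among 12, 18, 1, the best is 18 at Med. Subgame-perfect outcome: (Med, Hold) with payoffs (18, 9).

9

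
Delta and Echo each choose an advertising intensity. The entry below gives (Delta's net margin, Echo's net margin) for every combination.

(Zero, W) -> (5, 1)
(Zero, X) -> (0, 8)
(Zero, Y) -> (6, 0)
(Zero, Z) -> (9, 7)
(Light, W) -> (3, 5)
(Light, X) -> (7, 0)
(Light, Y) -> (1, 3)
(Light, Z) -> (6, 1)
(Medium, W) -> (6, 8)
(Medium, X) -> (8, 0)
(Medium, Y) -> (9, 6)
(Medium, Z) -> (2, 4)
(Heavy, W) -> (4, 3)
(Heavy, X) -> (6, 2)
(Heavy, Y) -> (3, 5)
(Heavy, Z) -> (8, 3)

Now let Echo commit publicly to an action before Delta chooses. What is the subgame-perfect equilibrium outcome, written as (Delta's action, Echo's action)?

(Medium, W)

Delta best-responds to each possible Echo move:
- W: BR = Medium, leader payoff 8.
- X: BR = Medium, leader payoff 0.
- Y: BR = Medium, leader payoff 6.
- Z: BR = Zero, leader payoff 7.
Maximizing over 8, 0, 6, 7, Echo chooses W. Subgame-perfect outcome: (Medium, W) with payoffs (6, 8).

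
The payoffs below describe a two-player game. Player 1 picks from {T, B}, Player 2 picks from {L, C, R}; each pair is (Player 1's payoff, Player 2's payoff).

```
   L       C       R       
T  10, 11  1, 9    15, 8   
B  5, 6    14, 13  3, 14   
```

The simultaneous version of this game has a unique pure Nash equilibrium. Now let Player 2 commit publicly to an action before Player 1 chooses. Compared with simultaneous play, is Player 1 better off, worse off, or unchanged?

better off

Backward induction with Player 2 moving first.
- L: Player 1 compares 10, 5 and picks T; Player 2 would get 11.
- C: Player 1 compares 1, 14 and picks B; Player 2 would get 13.
- R: Player 1 compares 15, 3 and picks T; Player 2 would get 8.
Maximizing over 11, 13, 8, Player 2 chooses C. Subgame-perfect outcome: (B, C) with payoffs (14, 13).
For the simultaneous game, intersect best replies.
Player 1's best replies: L→T; C→B; R→T.
Player 2's best replies: T→L; B→R.
The unique mutual best reply is (T, L), giving (10, 11).
Player 1 earns 14 sequentially versus 10 at the Nash outcome: better off.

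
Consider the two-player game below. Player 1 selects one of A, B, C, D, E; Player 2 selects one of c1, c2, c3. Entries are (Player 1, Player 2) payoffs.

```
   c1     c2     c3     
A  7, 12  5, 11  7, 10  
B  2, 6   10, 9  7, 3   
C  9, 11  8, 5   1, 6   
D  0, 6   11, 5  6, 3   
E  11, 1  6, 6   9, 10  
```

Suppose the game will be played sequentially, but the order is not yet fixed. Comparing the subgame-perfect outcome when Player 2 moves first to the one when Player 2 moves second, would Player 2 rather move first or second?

first

If Player 1 leads: Player 2's best replies are A→c1, B→c2, C→c1, D→c1, E→c3; Player 1's induced payoffs 7, 10, 9, 0, 9; outcome (B, c2), payoffs (10, 9).
If Player 2 leads: Player 1's best replies are c1→E, c2→D, c3→E; Player 2's induced payoffs 1, 5, 10; outcome (E, c3), payoffs (9, 10).
Player 2 gets 10 moving first and 9 moving second, so Player 2 prefers to move first.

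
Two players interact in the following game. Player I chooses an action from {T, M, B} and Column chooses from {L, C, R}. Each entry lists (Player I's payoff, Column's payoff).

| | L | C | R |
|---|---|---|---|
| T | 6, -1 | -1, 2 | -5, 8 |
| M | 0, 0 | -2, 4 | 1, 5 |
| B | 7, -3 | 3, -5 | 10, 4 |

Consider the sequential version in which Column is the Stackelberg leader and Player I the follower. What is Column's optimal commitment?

R

Backward induction with Column moving first.
- L: Player I compares 6, 0, 7 and picks B; Column would get -3.
- C: Player I compares -1, -2, 3 and picks B; Column would get -5.
- R: Player I compares -5, 1, 10 and picks B; Column would get 4.
Column's induced payoffs are -3, -5, 4, so Column commits to R. Subgame-perfect outcome: (B, R) with payoffs (10, 4).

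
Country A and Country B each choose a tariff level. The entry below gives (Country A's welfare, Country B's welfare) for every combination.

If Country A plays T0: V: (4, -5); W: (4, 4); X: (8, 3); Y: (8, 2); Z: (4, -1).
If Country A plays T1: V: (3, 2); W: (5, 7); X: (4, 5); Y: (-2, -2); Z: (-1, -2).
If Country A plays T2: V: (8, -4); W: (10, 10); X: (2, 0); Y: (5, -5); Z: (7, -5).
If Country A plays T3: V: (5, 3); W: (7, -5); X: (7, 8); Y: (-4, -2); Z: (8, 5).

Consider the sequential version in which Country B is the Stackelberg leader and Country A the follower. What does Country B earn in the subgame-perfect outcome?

10

Work backward from Country A's decision.
- V: BR = T2, leader payoff -4.
- W: BR = T2, leader payoff 10.
- X: BR = T0, leader payoff 3.
- Y: BR = T0, leader payoff 2.
- Z: BR = T3, leader payoff 5.
Maximizing over -4, 10, 3, 2, 5, Country B chooses W. Subgame-perfect outcome: (T2, W) with payoffs (10, 10).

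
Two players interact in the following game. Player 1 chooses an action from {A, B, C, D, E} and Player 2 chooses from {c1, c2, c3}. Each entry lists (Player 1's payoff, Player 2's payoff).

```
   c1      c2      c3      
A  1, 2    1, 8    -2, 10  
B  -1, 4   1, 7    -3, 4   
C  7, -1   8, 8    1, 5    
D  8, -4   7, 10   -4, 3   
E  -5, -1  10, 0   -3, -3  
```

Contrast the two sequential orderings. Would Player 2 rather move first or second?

first

If Player 1 leads: Player 2's best replies are A→c3, B→c2, C→c2, D→c2, E→c2; Player 1's induced payoffs -2, 1, 8, 7, 10; outcome (E, c2), payoffs (10, 0).
If Player 2 leads: Player 1's best replies are c1→D, c2→E, c3→C; Player 2's induced payoffs -4, 0, 5; outcome (C, c3), payoffs (1, 5).
Player 2 gets 5 moving first and 0 moving second, so Player 2 prefers to move first.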